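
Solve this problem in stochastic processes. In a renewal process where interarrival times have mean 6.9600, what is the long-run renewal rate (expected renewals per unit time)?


Long-run renewal rate = 1/E(X)
= 1/6.9600
= 0.1437

0.1437


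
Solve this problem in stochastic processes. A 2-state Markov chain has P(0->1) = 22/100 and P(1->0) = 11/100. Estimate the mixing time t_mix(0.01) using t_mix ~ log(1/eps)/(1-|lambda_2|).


lambda_2 = |1 - p01 - p10| = |1 - 0.2200 - 0.1100| = 0.6700
t_mix ~ log(1/eps)/(1 - |lambda_2|)
= log(100)/(1 - 0.6700) = 4.6052/0.3300
= 13.9551

13.9551


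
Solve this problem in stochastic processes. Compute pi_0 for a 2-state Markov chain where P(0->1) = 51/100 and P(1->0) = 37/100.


Stationary distribution: pi_0 = p10/(p01+p10), pi_1 = p01/(p01+p10)
p01 = 0.5100, p10 = 0.3700
pi_0 = 0.4205

0.4205


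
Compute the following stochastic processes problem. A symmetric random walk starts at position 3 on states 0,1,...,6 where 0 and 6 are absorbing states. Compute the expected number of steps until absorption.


For symmetric RW on 0,...,N with absorbing barriers, E(i) = i*(N-i)
E(3) = 3 * 3 = 9

9


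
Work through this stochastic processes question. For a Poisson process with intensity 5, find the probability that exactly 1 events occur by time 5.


P(N(t)=k) = (lambda*t)^k * exp(-lambda*t) / k!
lambda*t = 25
= 25^1 * exp(-25) / 1!
= 25 * 1.3888e-11 / 1
= 3.4720e-10

3.4720e-10


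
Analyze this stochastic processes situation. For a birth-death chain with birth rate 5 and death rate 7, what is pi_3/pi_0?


For birth-death process, pi_n/pi_0 = (lambda/mu)^n
= (5/7)^3
= 0.3644

0.3644


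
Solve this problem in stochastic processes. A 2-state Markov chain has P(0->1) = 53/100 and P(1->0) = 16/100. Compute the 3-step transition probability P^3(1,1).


Computing P^3 by matrix multiplication.
P = [[0.4700, 0.5300], [0.1600, 0.8400]]
After raising P to the power 3:
P^3(1,1) = 0.7750

0.7750


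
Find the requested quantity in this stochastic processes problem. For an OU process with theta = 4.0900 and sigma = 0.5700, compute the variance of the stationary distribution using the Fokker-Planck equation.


Stationary variance = sigma^2 / (2*theta)
= 0.5700^2 / (2*4.0900)
= 0.3249 / 8.1800
= 0.0397

0.0397


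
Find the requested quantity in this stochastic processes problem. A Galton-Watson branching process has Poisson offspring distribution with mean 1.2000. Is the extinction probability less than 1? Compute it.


Since mu = 1.2000 > 1, extinction prob q < 1.
Solve s = exp(mu*(s-1)) iteratively.
q = 0.6863

0.6863


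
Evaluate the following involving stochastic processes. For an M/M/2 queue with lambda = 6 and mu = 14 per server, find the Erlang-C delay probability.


a = lambda/mu = 0.4286
rho = a/c = 0.2143
Erlang-C formula applied:
C(c,a) = 0.0756

0.0756


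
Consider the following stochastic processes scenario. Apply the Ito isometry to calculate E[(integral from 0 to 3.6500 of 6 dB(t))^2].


By Ito isometry: E[(int f dB)^2] = int f^2 dt
= 6^2 * 3.6500
= 36 * 3.6500 = 131.4000

131.4000


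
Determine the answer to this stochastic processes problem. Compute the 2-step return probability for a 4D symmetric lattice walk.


P(return in 2 steps) = P(reverse first step) = 1/(2d)
= 1/8
= 0.1250

0.1250


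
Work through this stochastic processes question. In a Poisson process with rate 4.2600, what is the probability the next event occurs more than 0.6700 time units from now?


P(X > t) = exp(-lambda * t)
= exp(-4.2600 * 0.6700)
= exp(-2.8542) = 0.0576

0.0576


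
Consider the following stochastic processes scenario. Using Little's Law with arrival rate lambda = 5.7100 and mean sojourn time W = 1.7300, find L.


Little's Law: L = lambda * W
= 5.7100 * 1.7300
= 9.8783

9.8783


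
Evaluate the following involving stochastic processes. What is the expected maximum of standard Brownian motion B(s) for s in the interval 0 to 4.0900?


E(max B(s)) = sqrt(2t/pi)
= sqrt(2*4.0900/pi)
= sqrt(2.6038)
= 1.6136

1.6136


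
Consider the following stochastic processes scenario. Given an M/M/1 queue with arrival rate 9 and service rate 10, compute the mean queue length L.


rho = 9/10 = 0.9000
L = rho/(1-rho)
= 0.9000/0.1000
= 9.0000

9.0000


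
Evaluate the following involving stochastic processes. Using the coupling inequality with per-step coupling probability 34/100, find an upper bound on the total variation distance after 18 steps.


TV distance bound <= (1-delta)^n
= (1 - 0.3400)^18
= 0.6600^18
= 5.6466e-04

5.6466e-04


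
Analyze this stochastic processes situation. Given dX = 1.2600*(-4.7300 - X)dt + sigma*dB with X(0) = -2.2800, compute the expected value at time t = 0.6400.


E[X(t)] = mu + (X(0) - mu)*exp(-theta*t)
= -4.7300 + (-2.2800 - -4.7300)*exp(-1.2600*0.6400)
= -4.7300 + 2.4500 * 0.4465
= -3.6362

-3.6362


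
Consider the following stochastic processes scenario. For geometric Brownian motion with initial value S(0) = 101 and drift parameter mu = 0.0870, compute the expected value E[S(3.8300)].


E[S(t)] = S(0) * exp(mu * t)
= 101 * exp(0.0870 * 3.8300)
= 101 * 1.3954
= 140.9395

140.9395


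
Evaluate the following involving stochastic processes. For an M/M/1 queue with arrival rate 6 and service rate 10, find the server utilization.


rho = lambda/mu
= 6/10
= 0.6000

0.6000


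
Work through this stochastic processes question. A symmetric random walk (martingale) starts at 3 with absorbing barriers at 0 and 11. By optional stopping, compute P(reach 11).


By optional stopping theorem: E(M at tau) = M(0) = 3
P(hit 11)*11 + P(hit 0)*0 = 3
P(hit 11) = (3 - 0)/(11 - 0) = 3/11 = 0.2727

0.2727


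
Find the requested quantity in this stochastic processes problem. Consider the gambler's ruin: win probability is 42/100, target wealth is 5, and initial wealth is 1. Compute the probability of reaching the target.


Gambler's ruin formula:
r = q/p = 0.5800/0.4200 = 1.3810
P(win) = (1 - r^i)/(1 - r^N)
= (1 - 1.3810^1)/(1 - 1.3810^5)
= 0.0947

0.0947


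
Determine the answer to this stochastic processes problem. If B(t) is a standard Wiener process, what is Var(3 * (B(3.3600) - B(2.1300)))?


Var(alpha*(B(t)-B(s))) = alpha^2 * (t-s)
= 3^2 * (3.3600 - 2.1300)
= 9 * 1.2300
= 11.0700

11.0700


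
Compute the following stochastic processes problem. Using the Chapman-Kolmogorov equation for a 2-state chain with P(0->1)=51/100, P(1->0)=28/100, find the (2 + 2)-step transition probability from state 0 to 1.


P^4 = P^2 * P^2
Computing via matrix multiplication of the transition matrix.
Entry (0,1) of P^4 = 0.6443

0.6443


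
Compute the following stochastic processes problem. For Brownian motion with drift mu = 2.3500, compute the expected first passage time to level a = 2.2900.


Expected first passage time = a/mu
= 2.2900/2.3500
= 0.9745

0.9745


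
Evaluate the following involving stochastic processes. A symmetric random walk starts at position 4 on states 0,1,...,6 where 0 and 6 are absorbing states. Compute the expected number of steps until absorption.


For symmetric RW on 0,...,N with absorbing barriers, E(i) = i*(N-i)
E(4) = 4 * 2 = 8

8


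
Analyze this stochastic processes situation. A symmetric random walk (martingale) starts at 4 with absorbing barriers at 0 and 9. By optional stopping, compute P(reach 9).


By optional stopping theorem: E(M at tau) = M(0) = 4
P(hit 9)*9 + P(hit 0)*0 = 4
P(hit 9) = (4 - 0)/(9 - 0) = 4/9 = 0.4444

0.4444


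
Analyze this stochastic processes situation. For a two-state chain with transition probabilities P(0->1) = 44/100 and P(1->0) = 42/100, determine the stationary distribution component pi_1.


Stationary distribution: pi_0 = p10/(p01+p10), pi_1 = p01/(p01+p10)
p01 = 0.4400, p10 = 0.4200
pi_1 = 0.5116

0.5116


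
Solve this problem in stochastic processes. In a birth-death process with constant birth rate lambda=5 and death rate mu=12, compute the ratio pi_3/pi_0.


For birth-death process, pi_n/pi_0 = (lambda/mu)^n
= (5/12)^3
= 0.0723

0.0723


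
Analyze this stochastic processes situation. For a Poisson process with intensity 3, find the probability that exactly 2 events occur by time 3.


P(N(t)=k) = (lambda*t)^k * exp(-lambda*t) / k!
lambda*t = 9
= 9^2 * exp(-9) / 2!
= 81 * 1.2341e-04 / 2
= 0.0050

0.0050


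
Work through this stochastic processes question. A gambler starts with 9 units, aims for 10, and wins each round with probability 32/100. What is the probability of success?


Gambler's ruin formula:
r = q/p = 0.6800/0.3200 = 2.1250
P(win) = (1 - r^i)/(1 - r^N)
= (1 - 2.1250^9)/(1 - 2.1250^10)
= 0.4703

0.4703


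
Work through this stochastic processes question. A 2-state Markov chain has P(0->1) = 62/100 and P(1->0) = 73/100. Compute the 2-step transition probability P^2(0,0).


Computing P^2 by matrix multiplication.
P = [[0.3800, 0.6200], [0.7300, 0.2700]]
After raising P to the power 2:
P^2(0,0) = 0.5970

0.5970


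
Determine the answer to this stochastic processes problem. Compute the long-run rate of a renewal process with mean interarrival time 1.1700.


Long-run renewal rate = 1/E(X)
= 1/1.1700
= 0.8547

0.8547


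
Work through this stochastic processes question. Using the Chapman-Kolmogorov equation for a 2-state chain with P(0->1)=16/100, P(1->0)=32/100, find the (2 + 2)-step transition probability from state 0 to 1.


P^4 = P^2 * P^2
Computing via matrix multiplication of the transition matrix.
Entry (0,1) of P^4 = 0.3090

0.3090


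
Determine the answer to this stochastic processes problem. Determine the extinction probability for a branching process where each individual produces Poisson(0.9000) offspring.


Since mu = 0.9000 <= 1, extinction probability = 1.

1.0000


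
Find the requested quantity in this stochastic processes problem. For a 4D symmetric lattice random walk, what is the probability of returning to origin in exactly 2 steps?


P(return in 2 steps) = P(reverse first step) = 1/(2d)
= 1/8
= 0.1250

0.1250


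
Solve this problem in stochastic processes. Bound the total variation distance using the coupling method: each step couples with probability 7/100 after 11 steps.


TV distance bound <= (1-delta)^n
= (1 - 0.0700)^11
= 0.9300^11
= 0.4501

0.4501


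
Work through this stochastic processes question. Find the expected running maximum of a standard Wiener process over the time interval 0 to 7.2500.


E(max B(s)) = sqrt(2t/pi)
= sqrt(2*7.2500/pi)
= sqrt(4.6155)
= 2.1484

2.1484


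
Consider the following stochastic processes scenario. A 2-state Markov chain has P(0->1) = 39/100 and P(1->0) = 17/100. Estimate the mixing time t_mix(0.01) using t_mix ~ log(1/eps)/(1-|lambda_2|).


lambda_2 = |1 - p01 - p10| = |1 - 0.3900 - 0.1700| = 0.4400
t_mix ~ log(1/eps)/(1 - |lambda_2|)
= log(100)/(1 - 0.4400) = 4.6052/0.5600
= 8.2235

8.2235


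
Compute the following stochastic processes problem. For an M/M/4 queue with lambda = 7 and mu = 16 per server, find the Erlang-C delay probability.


a = lambda/mu = 0.4375
rho = a/c = 0.1094
Erlang-C formula applied:
C(c,a) = 0.0011

0.0011


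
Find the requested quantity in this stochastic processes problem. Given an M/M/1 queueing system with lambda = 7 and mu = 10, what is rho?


rho = lambda/mu
= 7/10
= 0.7000

0.7000


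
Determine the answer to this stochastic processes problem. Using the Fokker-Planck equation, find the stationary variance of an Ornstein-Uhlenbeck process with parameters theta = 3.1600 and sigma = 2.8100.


Stationary variance = sigma^2 / (2*theta)
= 2.8100^2 / (2*3.1600)
= 7.8961 / 6.3200
= 1.2494

1.2494


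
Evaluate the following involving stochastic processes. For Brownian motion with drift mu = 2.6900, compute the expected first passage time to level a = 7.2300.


Expected first passage time = a/mu
= 7.2300/2.6900
= 2.6877

2.6877


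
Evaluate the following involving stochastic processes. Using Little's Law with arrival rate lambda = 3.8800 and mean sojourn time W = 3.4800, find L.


Little's Law: L = lambda * W
= 3.8800 * 3.4800
= 13.5024

13.5024


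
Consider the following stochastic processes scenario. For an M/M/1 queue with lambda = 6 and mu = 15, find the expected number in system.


rho = 6/15 = 0.4000
L = rho/(1-rho)
= 0.4000/0.6000
= 0.6667

0.6667


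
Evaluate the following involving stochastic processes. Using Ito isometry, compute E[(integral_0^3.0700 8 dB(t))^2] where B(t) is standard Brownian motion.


By Ito isometry: E[(int f dB)^2] = int f^2 dt
= 8^2 * 3.0700
= 64 * 3.0700 = 196.4800

196.4800


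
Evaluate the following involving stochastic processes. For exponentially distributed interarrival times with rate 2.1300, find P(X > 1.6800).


P(X > t) = exp(-lambda * t)
= exp(-2.1300 * 1.6800)
= exp(-3.5784) = 0.0279

0.0279


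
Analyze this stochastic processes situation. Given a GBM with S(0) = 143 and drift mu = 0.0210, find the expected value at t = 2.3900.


E[S(t)] = S(0) * exp(mu * t)
= 143 * exp(0.0210 * 2.3900)
= 143 * 1.0515
= 150.3603

150.3603


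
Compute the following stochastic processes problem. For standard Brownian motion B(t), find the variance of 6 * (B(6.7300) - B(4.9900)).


Var(alpha*(B(t)-B(s))) = alpha^2 * (t-s)
= 6^2 * (6.7300 - 4.9900)
= 36 * 1.7400
= 62.6400

62.6400


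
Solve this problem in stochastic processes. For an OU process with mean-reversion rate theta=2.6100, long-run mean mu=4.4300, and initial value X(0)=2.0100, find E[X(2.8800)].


E[X(t)] = mu + (X(0) - mu)*exp(-theta*t)
= 4.4300 + (2.0100 - 4.4300)*exp(-2.6100*2.8800)
= 4.4300 + -2.4200 * 5.4387e-04
= 4.4287

4.4287


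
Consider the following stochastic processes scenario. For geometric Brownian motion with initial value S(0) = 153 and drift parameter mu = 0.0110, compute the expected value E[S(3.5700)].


E[S(t)] = S(0) * exp(mu * t)
= 153 * exp(0.0110 * 3.5700)
= 153 * 1.0401
= 159.1278

159.1278


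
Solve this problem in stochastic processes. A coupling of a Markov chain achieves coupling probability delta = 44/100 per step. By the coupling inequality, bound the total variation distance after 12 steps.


TV distance bound <= (1-delta)^n
= (1 - 0.4400)^12
= 0.5600^12
= 9.5117e-04

9.5117e-04


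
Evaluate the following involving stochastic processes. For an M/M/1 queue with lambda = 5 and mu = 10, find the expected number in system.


rho = 5/10 = 0.5000
L = rho/(1-rho)
= 0.5000/0.5000
= 1.0000

1.0000


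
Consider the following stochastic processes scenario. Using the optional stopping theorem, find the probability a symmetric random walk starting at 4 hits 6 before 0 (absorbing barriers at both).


By optional stopping theorem: E(M at tau) = M(0) = 4
P(hit 6)*6 + P(hit 0)*0 = 4
P(hit 6) = (4 - 0)/(6 - 0) = 2/3 = 0.6667

0.6667


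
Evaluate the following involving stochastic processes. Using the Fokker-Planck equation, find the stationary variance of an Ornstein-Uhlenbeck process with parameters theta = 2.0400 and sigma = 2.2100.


Stationary variance = sigma^2 / (2*theta)
= 2.2100^2 / (2*2.0400)
= 4.8841 / 4.0800
= 1.1971

1.1971


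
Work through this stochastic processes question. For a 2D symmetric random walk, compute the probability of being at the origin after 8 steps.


P = C(8,4)^2 / 4^8
= 70^2 / 65536
= 4900 / 65536
= 0.0748

0.0748


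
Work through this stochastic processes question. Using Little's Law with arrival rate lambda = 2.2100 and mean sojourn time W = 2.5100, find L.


Little's Law: L = lambda * W
= 2.2100 * 2.5100
= 5.5471

5.5471


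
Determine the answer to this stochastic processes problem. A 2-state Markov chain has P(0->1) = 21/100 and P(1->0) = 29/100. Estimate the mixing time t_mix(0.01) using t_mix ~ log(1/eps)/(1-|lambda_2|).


lambda_2 = |1 - p01 - p10| = |1 - 0.2100 - 0.2900| = 0.5000
t_mix ~ log(1/eps)/(1 - |lambda_2|)
= log(100)/(1 - 0.5000) = 4.6052/0.5000
= 9.2103

9.2103


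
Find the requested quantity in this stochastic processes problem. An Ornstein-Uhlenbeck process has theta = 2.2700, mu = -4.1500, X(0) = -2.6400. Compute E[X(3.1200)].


E[X(t)] = mu + (X(0) - mu)*exp(-theta*t)
= -4.1500 + (-2.6400 - -4.1500)*exp(-2.2700*3.1200)
= -4.1500 + 1.5100 * 8.3976e-04
= -4.1487

-4.1487


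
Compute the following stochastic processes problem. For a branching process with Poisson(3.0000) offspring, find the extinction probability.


Since mu = 3.0000 > 1, extinction prob q < 1.
Solve s = exp(mu*(s-1)) iteratively.
q = 0.0595

0.0595


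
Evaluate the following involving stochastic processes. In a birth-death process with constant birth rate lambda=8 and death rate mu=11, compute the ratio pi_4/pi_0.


For birth-death process, pi_n/pi_0 = (lambda/mu)^n
= (8/11)^4
= 0.2798

0.2798


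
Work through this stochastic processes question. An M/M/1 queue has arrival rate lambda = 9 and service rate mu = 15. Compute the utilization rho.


rho = lambda/mu
= 9/15
= 0.6000

0.6000


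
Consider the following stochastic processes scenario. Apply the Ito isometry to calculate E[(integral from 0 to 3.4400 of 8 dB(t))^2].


By Ito isometry: E[(int f dB)^2] = int f^2 dt
= 8^2 * 3.4400
= 64 * 3.4400 = 220.1600

220.1600


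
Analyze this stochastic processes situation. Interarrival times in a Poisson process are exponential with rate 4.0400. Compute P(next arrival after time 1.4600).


P(X > t) = exp(-lambda * t)
= exp(-4.0400 * 1.4600)
= exp(-5.8984) = 0.0027

0.0027


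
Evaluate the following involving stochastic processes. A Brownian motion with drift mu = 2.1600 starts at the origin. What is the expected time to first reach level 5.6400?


Expected first passage time = a/mu
= 5.6400/2.1600
= 2.6111

2.6111


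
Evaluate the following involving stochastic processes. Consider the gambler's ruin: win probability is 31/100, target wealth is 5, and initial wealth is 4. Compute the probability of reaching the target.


Gambler's ruin formula:
r = q/p = 0.6900/0.3100 = 2.2258
P(win) = (1 - r^i)/(1 - r^N)
= (1 - 2.2258^4)/(1 - 2.2258^5)
= 0.4390

0.4390


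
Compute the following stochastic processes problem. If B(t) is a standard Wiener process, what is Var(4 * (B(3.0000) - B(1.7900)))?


Var(alpha*(B(t)-B(s))) = alpha^2 * (t-s)
= 4^2 * (3.0000 - 1.7900)
= 16 * 1.2100
= 19.3600

19.3600


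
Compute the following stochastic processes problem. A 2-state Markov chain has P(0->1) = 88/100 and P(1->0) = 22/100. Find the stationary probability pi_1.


Stationary distribution: pi_0 = p10/(p01+p10), pi_1 = p01/(p01+p10)
p01 = 0.8800, p10 = 0.2200
pi_1 = 0.8000

0.8000


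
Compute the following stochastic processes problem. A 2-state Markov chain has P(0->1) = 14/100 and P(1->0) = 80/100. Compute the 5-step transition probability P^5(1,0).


Computing P^5 by matrix multiplication.
P = [[0.8600, 0.1400], [0.8000, 0.2000]]
After raising P to the power 5:
P^5(1,0) = 0.8511

0.8511


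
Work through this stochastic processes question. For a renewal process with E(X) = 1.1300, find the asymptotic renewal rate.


Long-run renewal rate = 1/E(X)
= 1/1.1300
= 0.8850

0.8850


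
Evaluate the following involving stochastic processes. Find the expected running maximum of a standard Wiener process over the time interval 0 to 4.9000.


E(max B(s)) = sqrt(2t/pi)
= sqrt(2*4.9000/pi)
= sqrt(3.1194)
= 1.7662

1.7662


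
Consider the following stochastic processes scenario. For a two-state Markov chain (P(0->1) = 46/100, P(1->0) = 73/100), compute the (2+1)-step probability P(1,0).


P^3 = P^2 * P^1
Computing via matrix multiplication of the transition matrix.
Entry (1,0) of P^3 = 0.6177

0.6177


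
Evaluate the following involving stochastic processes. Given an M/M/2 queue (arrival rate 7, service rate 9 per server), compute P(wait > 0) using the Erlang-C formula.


a = lambda/mu = 0.7778
rho = a/c = 0.3889
Erlang-C formula applied:
C(c,a) = 0.2178

0.2178


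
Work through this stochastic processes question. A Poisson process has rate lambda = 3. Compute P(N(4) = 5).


P(N(t)=k) = (lambda*t)^k * exp(-lambda*t) / k!
lambda*t = 12
= 12^5 * exp(-12) / 5!
= 248832 * 6.1442e-06 / 120
= 0.0127

0.0127


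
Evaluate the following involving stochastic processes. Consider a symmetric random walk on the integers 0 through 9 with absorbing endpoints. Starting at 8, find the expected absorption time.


For symmetric RW on 0,...,N with absorbing barriers, E(i) = i*(N-i)
E(8) = 8 * 1 = 8

8


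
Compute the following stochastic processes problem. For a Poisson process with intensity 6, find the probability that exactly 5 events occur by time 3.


P(N(t)=k) = (lambda*t)^k * exp(-lambda*t) / k!
lambda*t = 18
= 18^5 * exp(-18) / 5!
= 1889568 * 1.5230e-08 / 120
= 2.3982e-04

2.3982e-04


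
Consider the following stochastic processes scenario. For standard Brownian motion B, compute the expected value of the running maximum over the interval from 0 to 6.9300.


E(max B(s)) = sqrt(2t/pi)
= sqrt(2*6.9300/pi)
= sqrt(4.4118)
= 2.1004

2.1004


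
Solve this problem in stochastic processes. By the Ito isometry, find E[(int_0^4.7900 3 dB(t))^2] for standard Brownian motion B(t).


By Ito isometry: E[(int f dB)^2] = int f^2 dt
= 3^2 * 4.7900
= 9 * 4.7900 = 43.1100

43.1100


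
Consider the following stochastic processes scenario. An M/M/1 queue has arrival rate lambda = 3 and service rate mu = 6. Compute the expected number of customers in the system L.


rho = 3/6 = 0.5000
L = rho/(1-rho)
= 0.5000/0.5000
= 1.0000

1.0000


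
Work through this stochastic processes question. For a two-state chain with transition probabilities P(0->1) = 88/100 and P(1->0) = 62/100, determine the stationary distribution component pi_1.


Stationary distribution: pi_0 = p10/(p01+p10), pi_1 = p01/(p01+p10)
p01 = 0.8800, p10 = 0.6200
pi_1 = 0.5867

0.5867


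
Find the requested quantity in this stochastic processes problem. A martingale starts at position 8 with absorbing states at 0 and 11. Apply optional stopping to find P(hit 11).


By optional stopping theorem: E(M at tau) = M(0) = 8
P(hit 11)*11 + P(hit 0)*0 = 8
P(hit 11) = (8 - 0)/(11 - 0) = 8/11 = 0.7273

0.7273


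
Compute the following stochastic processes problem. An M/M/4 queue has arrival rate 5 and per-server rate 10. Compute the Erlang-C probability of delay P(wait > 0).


a = lambda/mu = 0.5000
rho = a/c = 0.1250
Erlang-C formula applied:
C(c,a) = 0.0018

0.0018


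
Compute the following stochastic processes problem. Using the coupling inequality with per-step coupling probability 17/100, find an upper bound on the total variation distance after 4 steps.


TV distance bound <= (1-delta)^n
= (1 - 0.1700)^4
= 0.8300^4
= 0.4746

0.4746


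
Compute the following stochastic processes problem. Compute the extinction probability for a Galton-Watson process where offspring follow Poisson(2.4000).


Since mu = 2.4000 > 1, extinction prob q < 1.
Solve s = exp(mu*(s-1)) iteratively.
q = 0.1214

0.1214


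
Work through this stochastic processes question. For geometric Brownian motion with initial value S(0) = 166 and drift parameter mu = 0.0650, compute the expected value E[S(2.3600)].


E[S(t)] = S(0) * exp(mu * t)
= 166 * exp(0.0650 * 2.3600)
= 166 * 1.1658
= 193.5213

193.5213


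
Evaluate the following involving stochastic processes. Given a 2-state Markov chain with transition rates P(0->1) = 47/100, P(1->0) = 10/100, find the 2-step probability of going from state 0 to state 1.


Computing P^2 by matrix multiplication.
P = [[0.5300, 0.4700], [0.1000, 0.9000]]
After raising P to the power 2:
P^2(0,1) = 0.6721

0.6721


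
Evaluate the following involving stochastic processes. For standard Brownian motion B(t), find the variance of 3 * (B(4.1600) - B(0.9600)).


Var(alpha*(B(t)-B(s))) = alpha^2 * (t-s)
= 3^2 * (4.1600 - 0.9600)
= 9 * 3.2000
= 28.8000

28.8000


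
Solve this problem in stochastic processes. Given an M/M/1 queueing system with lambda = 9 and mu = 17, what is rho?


rho = lambda/mu
= 9/17
= 0.5294

0.5294


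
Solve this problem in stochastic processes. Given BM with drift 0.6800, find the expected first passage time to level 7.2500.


Expected first passage time = a/mu
= 7.2500/0.6800
= 10.6618

10.6618


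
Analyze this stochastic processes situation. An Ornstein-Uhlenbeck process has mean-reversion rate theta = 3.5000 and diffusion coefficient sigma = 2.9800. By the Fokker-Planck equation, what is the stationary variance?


Stationary variance = sigma^2 / (2*theta)
= 2.9800^2 / (2*3.5000)
= 8.8804 / 7.0000
= 1.2686

1.2686


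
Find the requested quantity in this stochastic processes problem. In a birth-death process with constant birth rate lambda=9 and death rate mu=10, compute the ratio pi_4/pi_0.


For birth-death process, pi_n/pi_0 = (lambda/mu)^n
= (9/10)^4
= 0.6561

0.6561


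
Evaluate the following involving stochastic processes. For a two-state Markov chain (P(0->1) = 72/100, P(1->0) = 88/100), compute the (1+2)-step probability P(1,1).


P^3 = P^1 * P^2
Computing via matrix multiplication of the transition matrix.
Entry (1,1) of P^3 = 0.3312

0.3312


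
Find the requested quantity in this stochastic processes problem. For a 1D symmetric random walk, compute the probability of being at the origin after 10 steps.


P(S(10) = 0) = C(10,5) / 4^5
= 252 / 1024
= 0.2461

0.2461


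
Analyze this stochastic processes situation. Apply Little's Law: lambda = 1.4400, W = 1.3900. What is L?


Little's Law: L = lambda * W
= 1.4400 * 1.3900
= 2.0016

2.0016


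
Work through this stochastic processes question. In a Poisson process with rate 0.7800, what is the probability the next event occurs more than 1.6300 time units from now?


P(X > t) = exp(-lambda * t)
= exp(-0.7800 * 1.6300)
= exp(-1.2714) = 0.2804

0.2804


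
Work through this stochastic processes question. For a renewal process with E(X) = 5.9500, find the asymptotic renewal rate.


Long-run renewal rate = 1/E(X)
= 1/5.9500
= 0.1681

0.1681


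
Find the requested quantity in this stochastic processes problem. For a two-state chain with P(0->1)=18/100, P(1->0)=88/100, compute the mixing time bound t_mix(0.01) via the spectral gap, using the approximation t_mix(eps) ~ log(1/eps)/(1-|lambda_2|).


lambda_2 = |1 - p01 - p10| = |1 - 0.1800 - 0.8800| = 0.0600
t_mix ~ log(1/eps)/(1 - |lambda_2|)
= log(100)/(1 - 0.0600) = 4.6052/0.9400
= 4.8991

4.8991


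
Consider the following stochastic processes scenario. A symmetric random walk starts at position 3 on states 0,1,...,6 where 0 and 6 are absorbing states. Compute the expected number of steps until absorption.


For symmetric RW on 0,...,N with absorbing barriers, E(i) = i*(N-i)
E(3) = 3 * 3 = 9

9


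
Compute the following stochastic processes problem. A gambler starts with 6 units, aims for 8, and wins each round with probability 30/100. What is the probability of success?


Gambler's ruin formula:
r = q/p = 0.7000/0.3000 = 2.3333
P(win) = (1 - r^i)/(1 - r^N)
= (1 - 2.3333^6)/(1 - 2.3333^8)
= 0.1827

0.1827


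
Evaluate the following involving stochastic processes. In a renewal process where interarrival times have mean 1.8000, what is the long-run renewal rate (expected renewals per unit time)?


Long-run renewal rate = 1/E(X)
= 1/1.8000
= 0.5556

0.5556


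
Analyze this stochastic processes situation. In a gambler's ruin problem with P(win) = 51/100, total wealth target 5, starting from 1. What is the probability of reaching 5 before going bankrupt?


Gambler's ruin formula:
r = q/p = 0.4900/0.5100 = 0.9608
P(win) = (1 - r^i)/(1 - r^N)
= (1 - 0.9608^1)/(1 - 0.9608^5)
= 0.2163

0.2163


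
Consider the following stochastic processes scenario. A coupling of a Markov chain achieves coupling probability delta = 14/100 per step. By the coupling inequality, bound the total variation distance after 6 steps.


TV distance bound <= (1-delta)^n
= (1 - 0.1400)^6
= 0.8600^6
= 0.4046

0.4046


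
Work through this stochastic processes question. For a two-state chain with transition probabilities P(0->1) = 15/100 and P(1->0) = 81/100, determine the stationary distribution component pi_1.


Stationary distribution: pi_0 = p10/(p01+p10), pi_1 = p01/(p01+p10)
p01 = 0.1500, p10 = 0.8100
pi_1 = 0.1562

0.1562


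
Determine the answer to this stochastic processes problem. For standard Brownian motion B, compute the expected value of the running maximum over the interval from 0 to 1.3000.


E(max B(s)) = sqrt(2t/pi)
= sqrt(2*1.3000/pi)
= sqrt(0.8276)
= 0.9097

0.9097


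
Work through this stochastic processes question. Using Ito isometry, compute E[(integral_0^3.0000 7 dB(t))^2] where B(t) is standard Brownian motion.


By Ito isometry: E[(int f dB)^2] = int f^2 dt
= 7^2 * 3.0000
= 49 * 3.0000 = 147.0000

147.0000


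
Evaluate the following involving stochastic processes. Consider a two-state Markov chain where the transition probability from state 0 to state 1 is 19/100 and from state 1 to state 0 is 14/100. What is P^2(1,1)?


Computing P^2 by matrix multiplication.
P = [[0.8100, 0.1900], [0.1400, 0.8600]]
After raising P to the power 2:
P^2(1,1) = 0.7662

0.7662


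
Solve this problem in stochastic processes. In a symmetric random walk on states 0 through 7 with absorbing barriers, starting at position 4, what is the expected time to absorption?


For symmetric RW on 0,...,N with absorbing barriers, E(i) = i*(N-i)
E(4) = 4 * 3 = 12

12


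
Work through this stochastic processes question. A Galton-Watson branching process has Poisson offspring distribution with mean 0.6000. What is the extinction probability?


Since mu = 0.6000 <= 1, extinction probability = 1.

1.0000


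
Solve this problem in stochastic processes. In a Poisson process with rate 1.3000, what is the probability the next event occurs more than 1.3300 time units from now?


P(X > t) = exp(-lambda * t)
= exp(-1.3000 * 1.3300)
= exp(-1.7290) = 0.1775

0.1775


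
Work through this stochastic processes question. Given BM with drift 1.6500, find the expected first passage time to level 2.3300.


Expected first passage time = a/mu
= 2.3300/1.6500
= 1.4121

1.4121


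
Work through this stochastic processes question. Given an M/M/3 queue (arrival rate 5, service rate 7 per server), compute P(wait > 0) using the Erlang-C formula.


a = lambda/mu = 0.7143
rho = a/c = 0.2381
Erlang-C formula applied:
C(c,a) = 0.0389

0.0389


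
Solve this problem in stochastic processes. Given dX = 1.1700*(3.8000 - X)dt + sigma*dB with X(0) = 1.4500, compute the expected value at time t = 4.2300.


E[X(t)] = mu + (X(0) - mu)*exp(-theta*t)
= 3.8000 + (1.4500 - 3.8000)*exp(-1.1700*4.2300)
= 3.8000 + -2.3500 * 0.0071
= 3.7833

3.7833


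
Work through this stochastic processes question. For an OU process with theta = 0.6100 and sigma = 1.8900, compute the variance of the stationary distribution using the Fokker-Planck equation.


Stationary variance = sigma^2 / (2*theta)
= 1.8900^2 / (2*0.6100)
= 3.5721 / 1.2200
= 2.9280

2.9280


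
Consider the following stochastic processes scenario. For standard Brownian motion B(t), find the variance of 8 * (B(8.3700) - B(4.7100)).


Var(alpha*(B(t)-B(s))) = alpha^2 * (t-s)
= 8^2 * (8.3700 - 4.7100)
= 64 * 3.6600
= 234.2400

234.2400


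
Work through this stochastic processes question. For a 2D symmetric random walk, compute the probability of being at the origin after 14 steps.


P = C(14,7)^2 / 4^14
= 3432^2 / 268435456
= 11778624 / 268435456
= 0.0439

0.0439


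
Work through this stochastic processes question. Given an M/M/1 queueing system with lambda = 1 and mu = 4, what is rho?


rho = lambda/mu
= 1/4
= 0.2500

0.2500


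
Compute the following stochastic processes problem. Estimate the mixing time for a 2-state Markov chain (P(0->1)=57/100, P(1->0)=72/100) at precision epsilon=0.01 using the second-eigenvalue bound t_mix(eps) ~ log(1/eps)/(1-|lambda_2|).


lambda_2 = |1 - p01 - p10| = |1 - 0.5700 - 0.7200| = 0.2900
t_mix ~ log(1/eps)/(1 - |lambda_2|)
= log(100)/(1 - 0.2900) = 4.6052/0.7100
= 6.4862

6.4862


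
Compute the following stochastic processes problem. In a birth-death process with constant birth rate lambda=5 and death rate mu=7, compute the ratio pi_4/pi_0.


For birth-death process, pi_n/pi_0 = (lambda/mu)^n
= (5/7)^4
= 0.2603

0.2603


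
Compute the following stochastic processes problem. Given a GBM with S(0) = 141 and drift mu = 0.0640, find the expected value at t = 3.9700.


E[S(t)] = S(0) * exp(mu * t)
= 141 * exp(0.0640 * 3.9700)
= 141 * 1.2893
= 181.7878

181.7878


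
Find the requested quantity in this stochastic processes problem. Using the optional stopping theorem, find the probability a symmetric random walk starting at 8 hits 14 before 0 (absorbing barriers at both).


By optional stopping theorem: E(M at tau) = M(0) = 8
P(hit 14)*14 + P(hit 0)*0 = 8
P(hit 14) = (8 - 0)/(14 - 0) = 4/7 = 0.5714

0.5714


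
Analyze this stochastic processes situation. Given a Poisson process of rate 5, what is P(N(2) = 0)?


P(N(t)=k) = (lambda*t)^k * exp(-lambda*t) / k!
lambda*t = 10
= 10^0 * exp(-10) / 0!
= 1 * 4.5400e-05 / 1
= 4.5400e-05

4.5400e-05


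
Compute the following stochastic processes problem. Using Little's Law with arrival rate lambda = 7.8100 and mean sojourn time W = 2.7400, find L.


Little's Law: L = lambda * W
= 7.8100 * 2.7400
= 21.3994

21.3994


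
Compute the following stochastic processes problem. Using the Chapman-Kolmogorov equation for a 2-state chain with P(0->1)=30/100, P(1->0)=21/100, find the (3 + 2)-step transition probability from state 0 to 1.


P^5 = P^3 * P^2
Computing via matrix multiplication of the transition matrix.
Entry (0,1) of P^5 = 0.5716

0.5716


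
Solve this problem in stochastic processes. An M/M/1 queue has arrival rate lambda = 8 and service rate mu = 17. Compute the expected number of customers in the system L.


rho = 8/17 = 0.4706
L = rho/(1-rho)
= 0.4706/0.5294
= 0.8889

0.8889


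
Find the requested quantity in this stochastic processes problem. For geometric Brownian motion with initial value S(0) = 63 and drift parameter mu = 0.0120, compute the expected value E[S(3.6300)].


E[S(t)] = S(0) * exp(mu * t)
= 63 * exp(0.0120 * 3.6300)
= 63 * 1.0445
= 65.8049

65.8049


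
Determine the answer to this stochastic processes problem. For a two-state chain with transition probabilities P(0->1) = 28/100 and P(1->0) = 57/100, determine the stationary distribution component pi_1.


Stationary distribution: pi_0 = p10/(p01+p10), pi_1 = p01/(p01+p10)
p01 = 0.2800, p10 = 0.5700
pi_1 = 0.3294

0.3294


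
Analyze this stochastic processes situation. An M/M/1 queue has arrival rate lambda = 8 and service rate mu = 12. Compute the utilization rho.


rho = lambda/mu
= 8/12
= 0.6667

0.6667


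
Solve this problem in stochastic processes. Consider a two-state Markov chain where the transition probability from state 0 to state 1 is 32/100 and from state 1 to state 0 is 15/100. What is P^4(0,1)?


Computing P^4 by matrix multiplication.
P = [[0.6800, 0.3200], [0.1500, 0.8500]]
After raising P to the power 4:
P^4(0,1) = 0.6271

0.6271


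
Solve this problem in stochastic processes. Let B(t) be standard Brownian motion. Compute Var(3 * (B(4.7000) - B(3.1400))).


Var(alpha*(B(t)-B(s))) = alpha^2 * (t-s)
= 3^2 * (4.7000 - 3.1400)
= 9 * 1.5600
= 14.0400

14.0400


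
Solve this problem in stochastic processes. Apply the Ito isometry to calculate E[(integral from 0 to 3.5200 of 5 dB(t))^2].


By Ito isometry: E[(int f dB)^2] = int f^2 dt
= 5^2 * 3.5200
= 25 * 3.5200 = 88.0000

88.0000


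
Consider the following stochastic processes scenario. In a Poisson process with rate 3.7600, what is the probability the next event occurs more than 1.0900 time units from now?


P(X > t) = exp(-lambda * t)
= exp(-3.7600 * 1.0900)
= exp(-4.0984) = 0.0166

0.0166


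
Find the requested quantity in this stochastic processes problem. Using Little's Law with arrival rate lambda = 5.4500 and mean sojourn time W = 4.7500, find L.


Little's Law: L = lambda * W
= 5.4500 * 4.7500
= 25.8875

25.8875


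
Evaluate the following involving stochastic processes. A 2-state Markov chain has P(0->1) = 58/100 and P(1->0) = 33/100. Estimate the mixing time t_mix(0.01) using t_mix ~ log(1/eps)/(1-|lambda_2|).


lambda_2 = |1 - p01 - p10| = |1 - 0.5800 - 0.3300| = 0.0900
t_mix ~ log(1/eps)/(1 - |lambda_2|)
= log(100)/(1 - 0.0900) = 4.6052/0.9100
= 5.0606

5.0606


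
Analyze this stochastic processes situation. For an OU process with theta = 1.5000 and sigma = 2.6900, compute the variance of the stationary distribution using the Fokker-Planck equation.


Stationary variance = sigma^2 / (2*theta)
= 2.6900^2 / (2*1.5000)
= 7.2361 / 3.0000
= 2.4120

2.4120


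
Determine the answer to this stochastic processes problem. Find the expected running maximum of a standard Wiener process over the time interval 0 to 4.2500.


E(max B(s)) = sqrt(2t/pi)
= sqrt(2*4.2500/pi)
= sqrt(2.7056)
= 1.6449

1.6449


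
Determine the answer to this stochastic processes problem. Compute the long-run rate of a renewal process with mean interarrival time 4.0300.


Long-run renewal rate = 1/E(X)
= 1/4.0300
= 0.2481

0.2481


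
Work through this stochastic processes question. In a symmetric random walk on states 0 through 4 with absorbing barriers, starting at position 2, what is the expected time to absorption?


For symmetric RW on 0,...,N with absorbing barriers, E(i) = i*(N-i)
E(2) = 2 * 2 = 4

4


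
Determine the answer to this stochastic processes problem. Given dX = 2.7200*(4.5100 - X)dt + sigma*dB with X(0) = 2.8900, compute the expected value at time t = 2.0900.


E[X(t)] = mu + (X(0) - mu)*exp(-theta*t)
= 4.5100 + (2.8900 - 4.5100)*exp(-2.7200*2.0900)
= 4.5100 + -1.6200 * 0.0034
= 4.5045

4.5045


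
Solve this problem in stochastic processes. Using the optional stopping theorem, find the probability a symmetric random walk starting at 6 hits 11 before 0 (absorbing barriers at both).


By optional stopping theorem: E(M at tau) = M(0) = 6
P(hit 11)*11 + P(hit 0)*0 = 6
P(hit 11) = (6 - 0)/(11 - 0) = 6/11 = 0.5455

0.5455


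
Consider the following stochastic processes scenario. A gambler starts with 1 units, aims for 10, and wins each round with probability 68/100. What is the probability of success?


Gambler's ruin formula:
r = q/p = 0.3200/0.6800 = 0.4706
P(win) = (1 - r^i)/(1 - r^N)
= (1 - 0.4706^1)/(1 - 0.4706^10)
= 0.5297

0.5297


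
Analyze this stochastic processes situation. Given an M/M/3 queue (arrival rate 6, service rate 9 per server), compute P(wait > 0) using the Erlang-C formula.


a = lambda/mu = 0.6667
rho = a/c = 0.2222
Erlang-C formula applied:
C(c,a) = 0.0325

0.0325


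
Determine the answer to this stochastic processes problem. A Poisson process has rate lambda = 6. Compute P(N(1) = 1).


P(N(t)=k) = (lambda*t)^k * exp(-lambda*t) / k!
lambda*t = 6
= 6^1 * exp(-6) / 1!
= 6 * 0.0025 / 1
= 0.0149

0.0149


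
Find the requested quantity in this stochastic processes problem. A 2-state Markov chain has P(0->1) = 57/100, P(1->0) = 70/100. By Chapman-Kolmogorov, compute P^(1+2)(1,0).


P^3 = P^1 * P^2
Computing via matrix multiplication of the transition matrix.
Entry (1,0) of P^3 = 0.5620

0.5620


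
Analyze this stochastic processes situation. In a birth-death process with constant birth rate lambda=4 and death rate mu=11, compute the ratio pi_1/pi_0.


For birth-death process, pi_n/pi_0 = (lambda/mu)^n
= (4/11)^1
= 0.3636

0.3636


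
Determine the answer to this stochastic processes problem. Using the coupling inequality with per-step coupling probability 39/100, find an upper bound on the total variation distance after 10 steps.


TV distance bound <= (1-delta)^n
= (1 - 0.3900)^10
= 0.6100^10
= 0.0071

0.0071
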